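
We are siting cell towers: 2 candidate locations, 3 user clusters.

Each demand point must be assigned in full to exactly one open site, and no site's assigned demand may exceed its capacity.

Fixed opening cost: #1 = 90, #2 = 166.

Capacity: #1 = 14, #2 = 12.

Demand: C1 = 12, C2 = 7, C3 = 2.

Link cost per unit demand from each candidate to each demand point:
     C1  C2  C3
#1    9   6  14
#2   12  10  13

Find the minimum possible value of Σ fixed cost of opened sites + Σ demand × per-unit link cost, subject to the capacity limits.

460

Open {#1, #2}; cheapest assignment that respects the capacities:
  #1 (cap 14, load 12): C1 — cost 12×9 = 108
  #2 (cap 12, load 9): C2, C3 — cost 7×10 + 2×13 = 96
  Shipping 204, fixed 256 → total 460.
  Any other capacity-feasible assignment to {#1, #2} ships for at least 204.
Total demand is 21 and no other set of sites has combined capacity ≥ 21, so {#1, #2} is the only feasible choice of open sites. Minimum: 460.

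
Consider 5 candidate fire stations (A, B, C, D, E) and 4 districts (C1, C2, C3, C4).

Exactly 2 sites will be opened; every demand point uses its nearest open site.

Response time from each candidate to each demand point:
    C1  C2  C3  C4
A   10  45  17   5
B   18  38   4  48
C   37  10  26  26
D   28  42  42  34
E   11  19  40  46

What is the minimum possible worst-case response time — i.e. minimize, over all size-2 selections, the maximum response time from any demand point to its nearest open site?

17

Open {A, C}.
  Farthest demand point is C3 at response time 17 (to A); all others are ≤ 17.
With {A, E} the worst case is 19.
With {B, C} the worst case is 26.
No size-2 selection achieves below 17.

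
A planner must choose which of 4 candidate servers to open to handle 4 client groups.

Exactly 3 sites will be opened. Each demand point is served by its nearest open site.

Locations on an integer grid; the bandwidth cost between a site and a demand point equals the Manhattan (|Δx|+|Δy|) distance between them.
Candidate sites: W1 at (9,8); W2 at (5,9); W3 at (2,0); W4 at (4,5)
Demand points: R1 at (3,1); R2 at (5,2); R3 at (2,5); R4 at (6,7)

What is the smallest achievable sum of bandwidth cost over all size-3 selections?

11

Open {W2, W3, W4}.
  R1→W3 2, R2→W4 4, R3→W4 2, R4→W2 3  ⇒ total 11.
Compare {W1, W3, W4}: total 12.
Compare {W1, W2, W4}: total 14.
No size-3 selection does better; minimum is 11.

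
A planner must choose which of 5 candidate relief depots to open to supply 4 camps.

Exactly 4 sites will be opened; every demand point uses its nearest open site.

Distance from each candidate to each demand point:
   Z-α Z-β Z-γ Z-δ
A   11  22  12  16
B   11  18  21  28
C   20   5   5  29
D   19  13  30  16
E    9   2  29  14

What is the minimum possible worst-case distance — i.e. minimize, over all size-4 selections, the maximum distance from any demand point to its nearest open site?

14

Open {A, B, C, E}.
  Farthest demand point is Z-δ at distance 14 (to E); all others are ≤ 14.
With {A, B, D, E} the worst case is 14.
With {A, C, D, E} the worst case is 14.
No size-4 selection achieves below 14.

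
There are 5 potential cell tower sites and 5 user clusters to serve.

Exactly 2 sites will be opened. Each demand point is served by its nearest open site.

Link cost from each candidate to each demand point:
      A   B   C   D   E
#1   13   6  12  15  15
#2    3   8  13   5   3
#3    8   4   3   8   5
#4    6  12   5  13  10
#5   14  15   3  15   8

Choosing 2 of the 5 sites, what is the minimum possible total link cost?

Open {#2, #3}.
  A→#2 3, B→#3 4, C→#3 3, D→#2 5, E→#2 3  ⇒ total 18.
Compare {#2, #5}: total 22.
Compare {#2, #4}: total 24.
No size-2 selection does better; minimum is 18.

18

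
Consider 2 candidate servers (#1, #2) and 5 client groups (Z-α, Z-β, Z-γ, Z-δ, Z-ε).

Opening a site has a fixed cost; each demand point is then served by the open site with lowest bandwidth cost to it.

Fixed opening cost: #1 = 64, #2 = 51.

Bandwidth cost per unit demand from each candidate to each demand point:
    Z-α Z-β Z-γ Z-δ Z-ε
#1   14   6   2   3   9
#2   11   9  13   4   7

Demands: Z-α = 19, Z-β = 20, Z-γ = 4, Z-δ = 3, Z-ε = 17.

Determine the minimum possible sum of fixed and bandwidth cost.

Open {#1, #2}: assign each demand point to its cheapest open site.
  Z-α→#2 19×11=209, Z-β→#1 20×6=120, Z-γ→#1 4×2=8, Z-δ→#1 3×3=9, Z-ε→#2 17×7=119
  bandwidth cost 465, fixed 115 → total 580.
Compare {#1}: bandwidth cost 556 + fixed 64 = 620.
Compare {#2}: bandwidth cost 572 + fixed 51 = 623.

580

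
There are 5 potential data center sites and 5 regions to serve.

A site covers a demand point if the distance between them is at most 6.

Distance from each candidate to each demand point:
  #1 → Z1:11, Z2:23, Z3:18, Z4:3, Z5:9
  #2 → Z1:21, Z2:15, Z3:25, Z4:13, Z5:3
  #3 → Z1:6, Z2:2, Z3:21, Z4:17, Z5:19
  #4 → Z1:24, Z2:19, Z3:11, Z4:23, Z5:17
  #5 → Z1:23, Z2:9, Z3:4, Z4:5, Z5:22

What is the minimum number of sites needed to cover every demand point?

Coverage sets (demand points within 6 of each site):
  #1: {Z4}
  #2: {Z5}
  #3: {Z1, Z2}
  #4: {}
  #5: {Z3, Z4}
No 2 sites suffice: every size-2 union leaves at least one demand point uncovered.
But {#2, #3, #5} covers everything, so the minimum is 3.

3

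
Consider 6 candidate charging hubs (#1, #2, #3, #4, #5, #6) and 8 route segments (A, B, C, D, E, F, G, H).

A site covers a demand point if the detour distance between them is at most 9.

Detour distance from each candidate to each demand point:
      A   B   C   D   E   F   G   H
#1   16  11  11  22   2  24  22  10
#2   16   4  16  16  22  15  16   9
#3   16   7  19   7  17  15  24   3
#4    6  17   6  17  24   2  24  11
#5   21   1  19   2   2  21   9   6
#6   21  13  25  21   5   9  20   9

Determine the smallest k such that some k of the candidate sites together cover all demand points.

Coverage sets (demand points within 9 of each site):
  #1: {E}
  #2: {B, H}
  #3: {B, D, H}
  #4: {A, C, F}
  #5: {B, D, E, G, H}
  #6: {E, F, H}
No single site covers all 8 demand points.
But {#4, #5} covers everything, so the minimum is 2.

2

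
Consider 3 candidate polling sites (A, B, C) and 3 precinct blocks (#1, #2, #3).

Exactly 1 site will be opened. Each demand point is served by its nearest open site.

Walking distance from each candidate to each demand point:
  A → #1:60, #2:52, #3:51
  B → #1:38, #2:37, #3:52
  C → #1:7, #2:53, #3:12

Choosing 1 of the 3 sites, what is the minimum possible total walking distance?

Open {C}.
  #1→C 7, #2→C 53, #3→C 12  ⇒ total 72.
Compare {B}: total 127.
Compare {A}: total 163.

72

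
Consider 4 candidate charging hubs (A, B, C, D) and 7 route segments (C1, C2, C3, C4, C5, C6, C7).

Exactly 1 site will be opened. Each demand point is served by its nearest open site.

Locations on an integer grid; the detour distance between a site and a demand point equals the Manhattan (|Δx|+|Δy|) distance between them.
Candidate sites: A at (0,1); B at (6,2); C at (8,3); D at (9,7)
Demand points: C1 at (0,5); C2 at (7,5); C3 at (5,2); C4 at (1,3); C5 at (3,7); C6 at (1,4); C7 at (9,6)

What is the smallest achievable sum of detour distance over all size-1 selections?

42

Open {B}.
  C1→B 9, C2→B 4, C3→B 1, C4→B 6, C5→B 8, C6→B 7, C7→B 7  ⇒ total 42.
Compare {C}: total 45.
Compare {A}: total 51.
No size-1 selection does better; minimum is 42.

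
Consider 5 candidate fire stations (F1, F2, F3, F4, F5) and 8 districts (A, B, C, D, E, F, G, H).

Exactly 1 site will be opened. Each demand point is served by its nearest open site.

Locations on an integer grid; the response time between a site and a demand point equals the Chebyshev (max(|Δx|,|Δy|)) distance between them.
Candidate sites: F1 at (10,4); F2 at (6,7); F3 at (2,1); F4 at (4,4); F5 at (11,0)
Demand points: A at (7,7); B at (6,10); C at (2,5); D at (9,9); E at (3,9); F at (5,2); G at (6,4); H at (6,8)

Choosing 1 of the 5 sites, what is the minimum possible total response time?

23

Open {F2}.
  A→F2 1, B→F2 3, C→F2 4, D→F2 3, E→F2 3, F→F2 5, G→F2 3, H→F2 1  ⇒ total 23.
Compare {F4}: total 29.
Compare {F1}: total 42.
No size-1 selection does better; minimum is 23.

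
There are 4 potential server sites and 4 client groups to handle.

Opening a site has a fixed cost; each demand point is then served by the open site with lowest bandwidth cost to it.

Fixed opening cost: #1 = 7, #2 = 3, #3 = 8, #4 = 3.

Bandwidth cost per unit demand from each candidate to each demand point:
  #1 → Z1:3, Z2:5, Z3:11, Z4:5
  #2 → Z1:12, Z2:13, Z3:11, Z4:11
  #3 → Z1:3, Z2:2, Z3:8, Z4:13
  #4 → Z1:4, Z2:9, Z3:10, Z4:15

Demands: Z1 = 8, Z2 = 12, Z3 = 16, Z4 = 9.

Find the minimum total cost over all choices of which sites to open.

Open {#1, #3}: assign each demand point to its cheapest open site.
  Z1→#1 8×3=24, Z2→#3 12×2=24, Z3→#3 16×8=128, Z4→#1 9×5=45
  bandwidth cost 221, fixed 15 → total 236.
Compare {#1, #2, #3}: bandwidth cost 221 + fixed 18 = 239.
Compare {#1, #3, #4}: bandwidth cost 221 + fixed 18 = 239.
Compare {#1, #2, #3, #4}: bandwidth cost 221 + fixed 21 = 242.
All other subsets cost ≥ 239. Minimum total cost: 236.

236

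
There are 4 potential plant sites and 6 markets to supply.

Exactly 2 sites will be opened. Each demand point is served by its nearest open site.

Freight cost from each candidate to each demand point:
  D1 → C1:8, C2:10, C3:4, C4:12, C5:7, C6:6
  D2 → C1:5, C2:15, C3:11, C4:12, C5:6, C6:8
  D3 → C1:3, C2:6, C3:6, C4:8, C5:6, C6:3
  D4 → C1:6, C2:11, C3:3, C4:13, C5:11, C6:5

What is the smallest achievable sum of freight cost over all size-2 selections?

Open {D3, D4}.
  C1→D3 3, C2→D3 6, C3→D4 3, C4→D3 8, C5→D3 6, C6→D3 3  ⇒ total 29.
Compare {D1, D3}: total 30.
Compare {D2, D3}: total 32.
No size-2 selection does better; minimum is 29.

29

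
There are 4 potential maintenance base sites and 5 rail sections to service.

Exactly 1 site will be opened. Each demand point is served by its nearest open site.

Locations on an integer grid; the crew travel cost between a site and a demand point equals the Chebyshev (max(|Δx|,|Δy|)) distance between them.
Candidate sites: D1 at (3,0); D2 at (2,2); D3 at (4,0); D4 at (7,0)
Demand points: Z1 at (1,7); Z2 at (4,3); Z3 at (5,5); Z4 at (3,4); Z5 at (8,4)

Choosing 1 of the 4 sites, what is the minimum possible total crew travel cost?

Open {D2}.
  Z1→D2 5, Z2→D2 2, Z3→D2 3, Z4→D2 2, Z5→D2 6  ⇒ total 18.
Compare {D3}: total 23.
Compare {D4}: total 23.
No size-1 selection does better; minimum is 18.

18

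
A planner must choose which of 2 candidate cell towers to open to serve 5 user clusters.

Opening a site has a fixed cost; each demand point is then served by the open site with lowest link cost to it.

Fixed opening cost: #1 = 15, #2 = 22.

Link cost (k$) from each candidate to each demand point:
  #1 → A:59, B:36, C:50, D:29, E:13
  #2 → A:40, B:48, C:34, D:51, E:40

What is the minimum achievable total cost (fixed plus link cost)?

189

Open {#1, #2}: assign each demand point to its cheapest open site.
  A→#2 40, B→#1 36, C→#2 34, D→#1 29, E→#1 13
  link cost 152, fixed 37 → total 189.
Compare {#1}: link cost 187 + fixed 15 = 202.
Compare {#2}: link cost 213 + fixed 22 = 235.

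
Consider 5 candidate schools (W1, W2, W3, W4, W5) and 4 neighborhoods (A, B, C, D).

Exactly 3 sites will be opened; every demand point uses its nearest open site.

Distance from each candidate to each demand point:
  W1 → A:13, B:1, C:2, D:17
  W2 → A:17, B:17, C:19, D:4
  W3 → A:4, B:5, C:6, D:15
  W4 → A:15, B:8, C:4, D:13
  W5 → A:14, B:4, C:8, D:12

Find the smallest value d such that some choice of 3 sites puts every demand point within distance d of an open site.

4

Open {W1, W2, W3}.
  Farthest demand point is A at distance 4 (to W3); all others are ≤ 4.
With {W2, W3, W4} the worst case is 5.
With {W2, W3, W5} the worst case is 6.
No size-3 selection achieves below 4.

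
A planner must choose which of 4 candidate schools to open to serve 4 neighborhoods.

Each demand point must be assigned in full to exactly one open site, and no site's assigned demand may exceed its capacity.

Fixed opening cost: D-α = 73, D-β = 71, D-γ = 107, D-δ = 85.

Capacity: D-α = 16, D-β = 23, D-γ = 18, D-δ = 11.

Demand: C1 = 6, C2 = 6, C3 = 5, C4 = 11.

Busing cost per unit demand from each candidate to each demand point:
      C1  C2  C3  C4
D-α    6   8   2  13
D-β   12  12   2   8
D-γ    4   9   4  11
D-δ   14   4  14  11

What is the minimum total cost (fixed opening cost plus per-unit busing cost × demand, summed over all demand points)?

326

Open {D-α, D-β}; cheapest assignment that respects the capacities:
  D-α (cap 16, load 12): C1, C2 — cost 6×6 + 6×8 = 84
  D-β (cap 23, load 16): C3, C4 — cost 5×2 + 11×8 = 98
  Shipping 182, fixed 144 → total 326.
  Any other capacity-feasible assignment to {D-α, D-β} ships for at least 182.
Compare {D-β, D-δ}: its best feasible assignment gives total 350.
Compare {D-β, D-γ}: its best feasible assignment gives total 354.
Every other set of open sites that can feasibly serve all demand totals ≥ 350 even under its best assignment. Minimum: 326.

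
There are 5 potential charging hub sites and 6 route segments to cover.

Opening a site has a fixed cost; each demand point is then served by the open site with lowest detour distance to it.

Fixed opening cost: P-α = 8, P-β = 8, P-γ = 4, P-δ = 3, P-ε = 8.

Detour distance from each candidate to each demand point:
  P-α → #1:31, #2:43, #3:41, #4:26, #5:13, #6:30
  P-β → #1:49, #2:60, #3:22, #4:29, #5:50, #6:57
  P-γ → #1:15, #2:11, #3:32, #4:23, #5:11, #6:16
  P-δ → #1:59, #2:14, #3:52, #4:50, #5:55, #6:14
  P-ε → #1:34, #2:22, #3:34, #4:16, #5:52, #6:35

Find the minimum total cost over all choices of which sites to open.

110

Open {P-β, P-γ}: assign each demand point to its cheapest open site.
  #1→P-γ 15, #2→P-γ 11, #3→P-β 22, #4→P-γ 23, #5→P-γ 11, #6→P-γ 16
  detour distance 98, fixed 12 → total 110.
Compare {P-β, P-γ, P-δ}: detour distance 96 + fixed 15 = 111.
Compare {P-β, P-γ, P-ε}: detour distance 91 + fixed 20 = 111.
Compare {P-γ}: detour distance 108 + fixed 4 = 112.
All other subsets cost ≥ 111. Minimum total cost: 110.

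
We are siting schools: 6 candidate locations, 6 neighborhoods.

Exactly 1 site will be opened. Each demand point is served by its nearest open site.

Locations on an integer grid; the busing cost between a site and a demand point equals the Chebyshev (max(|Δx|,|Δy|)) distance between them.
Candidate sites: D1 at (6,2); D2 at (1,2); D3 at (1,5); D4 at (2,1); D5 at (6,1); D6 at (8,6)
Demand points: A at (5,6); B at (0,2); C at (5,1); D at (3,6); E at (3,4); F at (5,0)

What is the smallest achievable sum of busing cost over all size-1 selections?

Open {D2}.
  A→D2 4, B→D2 1, C→D2 4, D→D2 4, E→D2 2, F→D2 4  ⇒ total 19.
Compare {D1}: total 20.
Compare {D3}: total 20.
No size-1 selection does better; minimum is 19.

19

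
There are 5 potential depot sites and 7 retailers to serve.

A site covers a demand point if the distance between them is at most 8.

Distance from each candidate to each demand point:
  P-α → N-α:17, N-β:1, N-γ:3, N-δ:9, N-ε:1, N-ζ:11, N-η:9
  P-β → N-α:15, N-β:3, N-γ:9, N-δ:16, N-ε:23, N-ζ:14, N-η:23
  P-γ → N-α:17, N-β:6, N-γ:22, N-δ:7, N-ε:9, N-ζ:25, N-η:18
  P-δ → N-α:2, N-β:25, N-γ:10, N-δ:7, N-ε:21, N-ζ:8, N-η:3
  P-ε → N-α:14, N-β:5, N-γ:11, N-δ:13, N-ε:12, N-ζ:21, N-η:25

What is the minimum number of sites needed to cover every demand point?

Coverage sets (demand points within 8 of each site):
  P-α: {N-β, N-γ, N-ε}
  P-β: {N-β}
  P-γ: {N-β, N-δ}
  P-δ: {N-α, N-δ, N-ζ, N-η}
  P-ε: {N-β}
No single site covers all 7 demand points.
But {P-α, P-δ} covers everything, so the minimum is 2.

2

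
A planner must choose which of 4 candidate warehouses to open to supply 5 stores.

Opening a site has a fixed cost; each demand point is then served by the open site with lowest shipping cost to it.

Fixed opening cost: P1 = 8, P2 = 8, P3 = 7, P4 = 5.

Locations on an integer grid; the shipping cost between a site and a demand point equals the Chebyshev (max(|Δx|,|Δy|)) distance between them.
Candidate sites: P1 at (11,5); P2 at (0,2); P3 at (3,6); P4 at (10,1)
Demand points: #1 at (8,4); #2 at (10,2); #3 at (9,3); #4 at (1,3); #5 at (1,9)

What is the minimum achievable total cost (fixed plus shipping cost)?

24

Open {P3, P4}: assign each demand point to its cheapest open site.
  #1→P4 3, #2→P4 1, #3→P4 2, #4→P3 3, #5→P3 3
  shipping cost 12, fixed 12 → total 24.
Compare {P2, P4}: shipping cost 14 + fixed 13 = 27.
Compare {P4}: shipping cost 24 + fixed 5 = 29.
Compare {P1, P3}: shipping cost 14 + fixed 15 = 29.
All other subsets cost ≥ 27. Minimum total cost: 24.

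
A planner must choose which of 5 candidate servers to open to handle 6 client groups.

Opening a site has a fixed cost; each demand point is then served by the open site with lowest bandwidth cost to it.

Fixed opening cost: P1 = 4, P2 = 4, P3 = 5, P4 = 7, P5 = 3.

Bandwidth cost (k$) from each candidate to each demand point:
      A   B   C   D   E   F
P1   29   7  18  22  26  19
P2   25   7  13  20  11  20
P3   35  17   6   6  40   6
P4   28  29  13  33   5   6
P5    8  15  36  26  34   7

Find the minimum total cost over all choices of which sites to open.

56

Open {P2, P3, P5}: assign each demand point to its cheapest open site.
  A→P5 8, B→P2 7, C→P3 6, D→P3 6, E→P2 11, F→P3 6
  bandwidth cost 44, fixed 12 → total 56.
Compare {P1, P3, P4, P5}: bandwidth cost 38 + fixed 19 = 57.
Compare {P2, P3, P4, P5}: bandwidth cost 38 + fixed 19 = 57.
Compare {P1, P2, P3, P5}: bandwidth cost 44 + fixed 16 = 60.
All other subsets cost ≥ 57. Minimum total cost: 56.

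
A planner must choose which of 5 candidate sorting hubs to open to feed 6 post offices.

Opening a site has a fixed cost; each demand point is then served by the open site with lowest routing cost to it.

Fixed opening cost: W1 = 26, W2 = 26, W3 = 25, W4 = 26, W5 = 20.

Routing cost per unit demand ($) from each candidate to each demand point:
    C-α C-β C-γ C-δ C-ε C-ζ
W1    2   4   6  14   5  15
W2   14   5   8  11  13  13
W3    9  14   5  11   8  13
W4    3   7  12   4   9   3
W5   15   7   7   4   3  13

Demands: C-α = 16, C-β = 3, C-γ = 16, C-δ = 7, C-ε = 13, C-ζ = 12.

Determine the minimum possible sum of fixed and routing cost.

Open {W1, W4, W5}: assign each demand point to its cheapest open site.
  C-α→W1 16×2=32, C-β→W1 3×4=12, C-γ→W1 16×6=96, C-δ→W4 7×4=28, C-ε→W5 13×3=39, C-ζ→W4 12×3=36
  routing cost 243, fixed 72 → total 315.
Compare {W1, W4}: routing cost 269 + fixed 52 = 321.
Compare {W3, W4, W5}: routing cost 252 + fixed 71 = 323.
Compare {W1, W3, W4, W5}: routing cost 227 + fixed 97 = 324.
All other subsets cost ≥ 321. Minimum total cost: 315.

315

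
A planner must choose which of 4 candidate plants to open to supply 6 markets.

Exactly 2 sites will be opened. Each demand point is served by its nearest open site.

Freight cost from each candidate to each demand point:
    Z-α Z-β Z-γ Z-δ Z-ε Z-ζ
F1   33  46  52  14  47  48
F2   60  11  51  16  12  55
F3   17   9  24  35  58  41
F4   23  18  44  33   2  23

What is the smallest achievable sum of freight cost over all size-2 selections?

Open {F3, F4}.
  Z-α→F3 17, Z-β→F3 9, Z-γ→F3 24, Z-δ→F4 33, Z-ε→F4 2, Z-ζ→F4 23  ⇒ total 108.
Compare {F2, F3}: total 119.
Compare {F2, F4}: total 119.
No size-2 selection does better; minimum is 108.

108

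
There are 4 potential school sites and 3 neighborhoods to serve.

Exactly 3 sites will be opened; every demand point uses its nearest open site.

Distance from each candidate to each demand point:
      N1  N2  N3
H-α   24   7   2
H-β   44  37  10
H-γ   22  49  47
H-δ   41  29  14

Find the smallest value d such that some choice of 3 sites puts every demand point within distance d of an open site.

22

Open {H-α, H-β, H-γ}.
  Farthest demand point is N1 at distance 22 (to H-γ); all others are ≤ 22.
With {H-α, H-γ, H-δ} the worst case is 22.
With {H-α, H-β, H-δ} the worst case is 24.
No size-3 selection achieves below 22.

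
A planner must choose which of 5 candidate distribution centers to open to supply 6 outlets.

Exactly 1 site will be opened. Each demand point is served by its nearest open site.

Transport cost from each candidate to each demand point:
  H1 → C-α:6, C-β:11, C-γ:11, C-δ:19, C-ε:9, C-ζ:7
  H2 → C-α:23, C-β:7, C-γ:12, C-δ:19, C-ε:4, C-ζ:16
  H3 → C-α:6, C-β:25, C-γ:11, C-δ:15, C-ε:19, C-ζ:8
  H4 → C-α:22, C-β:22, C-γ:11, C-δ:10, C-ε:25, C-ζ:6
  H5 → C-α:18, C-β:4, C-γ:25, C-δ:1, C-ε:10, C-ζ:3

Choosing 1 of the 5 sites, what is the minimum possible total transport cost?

Open {H5}.
  C-α→H5 18, C-β→H5 4, C-γ→H5 25, C-δ→H5 1, C-ε→H5 10, C-ζ→H5 3  ⇒ total 61.
Compare {H1}: total 63.
Compare {H2}: total 81.
No size-1 selection does better; minimum is 61.

61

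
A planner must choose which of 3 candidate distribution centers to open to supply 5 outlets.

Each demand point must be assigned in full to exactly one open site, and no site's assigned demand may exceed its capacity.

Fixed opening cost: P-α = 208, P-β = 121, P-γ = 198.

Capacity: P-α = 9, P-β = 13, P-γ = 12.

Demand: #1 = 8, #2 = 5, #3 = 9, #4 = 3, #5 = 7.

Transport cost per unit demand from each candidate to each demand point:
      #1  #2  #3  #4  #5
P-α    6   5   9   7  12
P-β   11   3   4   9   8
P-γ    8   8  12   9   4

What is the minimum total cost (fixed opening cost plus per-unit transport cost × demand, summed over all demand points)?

Open {P-α, P-β, P-γ}; cheapest assignment that respects the capacities:
  P-α (cap 9, load 8): #1 — cost 8×6 = 48
  P-β (cap 13, load 12): #3, #4 — cost 9×4 + 3×9 = 63
  P-γ (cap 12, load 12): #2, #5 — cost 5×8 + 7×4 = 68
  Shipping 179, fixed 527 → total 706.
  Any other capacity-feasible assignment to {P-α, P-β, P-γ} ships for at least 179.
Total demand is 32 and no other set of sites has combined capacity ≥ 32, so {P-α, P-β, P-γ} is the only feasible choice of open sites. Minimum: 706.

706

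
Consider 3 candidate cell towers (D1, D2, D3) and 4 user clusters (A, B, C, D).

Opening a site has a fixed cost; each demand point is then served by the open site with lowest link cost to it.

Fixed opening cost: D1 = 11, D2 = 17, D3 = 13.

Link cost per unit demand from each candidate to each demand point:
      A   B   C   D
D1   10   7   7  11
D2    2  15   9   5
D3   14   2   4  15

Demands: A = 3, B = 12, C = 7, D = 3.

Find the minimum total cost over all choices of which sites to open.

Open {D2, D3}: assign each demand point to its cheapest open site.
  A→D2 3×2=6, B→D3 12×2=24, C→D3 7×4=28, D→D2 3×5=15
  link cost 73, fixed 30 → total 103.
Compare {D1, D2, D3}: link cost 73 + fixed 41 = 114.
Compare {D1, D3}: link cost 115 + fixed 24 = 139.
Compare {D3}: link cost 139 + fixed 13 = 152.
All other subsets cost ≥ 114. Minimum total cost: 103.

103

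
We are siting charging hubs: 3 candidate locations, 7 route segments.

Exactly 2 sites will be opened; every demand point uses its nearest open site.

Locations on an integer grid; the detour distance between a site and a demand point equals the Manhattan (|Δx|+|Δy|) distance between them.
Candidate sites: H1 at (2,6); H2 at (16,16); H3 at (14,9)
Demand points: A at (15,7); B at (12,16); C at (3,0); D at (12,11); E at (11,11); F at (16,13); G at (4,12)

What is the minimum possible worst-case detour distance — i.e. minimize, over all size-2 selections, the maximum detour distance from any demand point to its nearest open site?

9

Open {H1, H3}.
  Farthest demand point is B at detour distance 9 (to H3); all others are ≤ 9.
With {H1, H2} the worst case is 10.
With {H2, H3} the worst case is 20.
No size-2 selection achieves below 9.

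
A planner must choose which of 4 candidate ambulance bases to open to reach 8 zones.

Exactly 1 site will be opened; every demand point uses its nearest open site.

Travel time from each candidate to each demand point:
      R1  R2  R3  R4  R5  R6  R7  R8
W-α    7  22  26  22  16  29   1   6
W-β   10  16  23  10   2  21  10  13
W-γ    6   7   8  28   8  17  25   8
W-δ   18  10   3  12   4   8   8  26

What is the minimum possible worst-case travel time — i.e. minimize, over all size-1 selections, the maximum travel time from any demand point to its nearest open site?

Open {W-β}.
  Farthest demand point is R3 at travel time 23 (to W-β); all others are ≤ 23.
With {W-δ} the worst case is 26.
With {W-γ} the worst case is 28.
No size-1 selection achieves below 23.

23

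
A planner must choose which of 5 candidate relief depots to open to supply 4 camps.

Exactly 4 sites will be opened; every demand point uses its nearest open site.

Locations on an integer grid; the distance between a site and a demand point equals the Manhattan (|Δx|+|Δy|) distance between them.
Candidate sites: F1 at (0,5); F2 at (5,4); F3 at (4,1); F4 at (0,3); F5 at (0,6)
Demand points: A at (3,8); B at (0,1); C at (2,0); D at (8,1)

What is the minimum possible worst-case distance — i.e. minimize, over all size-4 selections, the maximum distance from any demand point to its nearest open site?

Open {F1, F2, F3, F5}.
  Farthest demand point is A at distance 5 (to F5); all others are ≤ 5.
With {F1, F3, F4, F5} the worst case is 5.
With {F2, F3, F4, F5} the worst case is 5.
No size-4 selection achieves below 5.

5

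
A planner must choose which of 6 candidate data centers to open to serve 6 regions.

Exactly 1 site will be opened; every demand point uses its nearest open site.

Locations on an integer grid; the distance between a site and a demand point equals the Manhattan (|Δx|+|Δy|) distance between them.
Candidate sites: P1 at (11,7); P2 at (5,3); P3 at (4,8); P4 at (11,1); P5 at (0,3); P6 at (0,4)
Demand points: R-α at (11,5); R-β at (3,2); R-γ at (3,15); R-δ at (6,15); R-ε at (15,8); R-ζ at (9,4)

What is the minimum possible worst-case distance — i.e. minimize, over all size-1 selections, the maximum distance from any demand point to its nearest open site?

11

Open {P3}.
  Farthest demand point is R-ε at distance 11 (to P3); all others are ≤ 11.
With {P2} the worst case is 15.
With {P1} the worst case is 16.
No size-1 selection achieves below 11.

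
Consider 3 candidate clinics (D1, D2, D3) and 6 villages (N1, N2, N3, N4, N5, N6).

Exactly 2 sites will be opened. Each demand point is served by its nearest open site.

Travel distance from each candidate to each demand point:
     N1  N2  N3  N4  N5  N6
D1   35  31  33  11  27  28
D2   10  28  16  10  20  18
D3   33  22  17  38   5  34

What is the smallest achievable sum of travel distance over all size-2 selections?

Open {D2, D3}.
  N1→D2 10, N2→D3 22, N3→D2 16, N4→D2 10, N5→D3 5, N6→D2 18  ⇒ total 81.
Compare {D1, D2}: total 102.
Compare {D1, D3}: total 116.

81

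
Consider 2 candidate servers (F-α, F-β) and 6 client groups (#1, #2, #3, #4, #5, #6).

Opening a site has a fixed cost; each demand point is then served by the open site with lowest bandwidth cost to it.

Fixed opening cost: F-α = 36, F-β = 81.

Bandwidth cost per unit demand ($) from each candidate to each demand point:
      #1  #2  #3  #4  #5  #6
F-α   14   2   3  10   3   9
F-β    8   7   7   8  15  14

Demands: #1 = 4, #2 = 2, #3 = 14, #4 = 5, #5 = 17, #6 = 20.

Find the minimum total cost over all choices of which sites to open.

419

Open {F-α}: assign each demand point to its cheapest open site.
  #1→F-α 4×14=56, #2→F-α 2×2=4, #3→F-α 14×3=42, #4→F-α 5×10=50, #5→F-α 17×3=51, #6→F-α 20×9=180
  bandwidth cost 383, fixed 36 → total 419.
Compare {F-α, F-β}: bandwidth cost 349 + fixed 117 = 466.
Compare {F-β}: bandwidth cost 719 + fixed 81 = 800.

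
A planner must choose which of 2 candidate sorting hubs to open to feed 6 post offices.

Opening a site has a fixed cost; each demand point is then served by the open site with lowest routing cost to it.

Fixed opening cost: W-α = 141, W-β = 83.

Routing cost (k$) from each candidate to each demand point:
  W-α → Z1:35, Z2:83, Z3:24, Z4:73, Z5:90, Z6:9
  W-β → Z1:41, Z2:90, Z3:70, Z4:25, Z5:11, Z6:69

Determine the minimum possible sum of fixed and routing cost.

Open {W-β}: assign each demand point to its cheapest open site.
  Z1→W-β 41, Z2→W-β 90, Z3→W-β 70, Z4→W-β 25, Z5→W-β 11, Z6→W-β 69
  routing cost 306, fixed 83 → total 389.
Compare {W-α, W-β}: routing cost 187 + fixed 224 = 411.
Compare {W-α}: routing cost 314 + fixed 141 = 455.

389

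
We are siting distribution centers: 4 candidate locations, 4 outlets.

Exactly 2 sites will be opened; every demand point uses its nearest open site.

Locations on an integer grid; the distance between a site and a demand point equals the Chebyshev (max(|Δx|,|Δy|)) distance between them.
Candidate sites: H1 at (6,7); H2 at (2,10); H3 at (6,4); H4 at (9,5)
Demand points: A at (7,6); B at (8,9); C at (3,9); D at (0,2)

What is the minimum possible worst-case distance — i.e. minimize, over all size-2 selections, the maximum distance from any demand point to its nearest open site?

6

Open {H1, H2}.
  Farthest demand point is D at distance 6 (to H1); all others are ≤ 6.
With {H1, H3} the worst case is 6.
With {H1, H4} the worst case is 6.
No size-2 selection achieves below 6.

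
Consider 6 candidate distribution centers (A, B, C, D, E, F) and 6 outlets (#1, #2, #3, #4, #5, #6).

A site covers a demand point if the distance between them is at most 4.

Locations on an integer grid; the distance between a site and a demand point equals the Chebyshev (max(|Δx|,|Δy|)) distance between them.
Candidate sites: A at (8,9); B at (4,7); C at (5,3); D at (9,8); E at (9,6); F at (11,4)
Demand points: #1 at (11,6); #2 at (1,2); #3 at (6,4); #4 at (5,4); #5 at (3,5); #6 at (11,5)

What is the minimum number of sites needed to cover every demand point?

2

Coverage sets (demand points within 4 of each site):
  A: {#1, #6}
  B: {#3, #4, #5}
  C: {#2, #3, #4, #5}
  D: {#1, #3, #4, #6}
  E: {#1, #3, #4, #6}
  F: {#1, #6}
No single site covers all 6 demand points.
But {A, C} covers everything, so the minimum is 2.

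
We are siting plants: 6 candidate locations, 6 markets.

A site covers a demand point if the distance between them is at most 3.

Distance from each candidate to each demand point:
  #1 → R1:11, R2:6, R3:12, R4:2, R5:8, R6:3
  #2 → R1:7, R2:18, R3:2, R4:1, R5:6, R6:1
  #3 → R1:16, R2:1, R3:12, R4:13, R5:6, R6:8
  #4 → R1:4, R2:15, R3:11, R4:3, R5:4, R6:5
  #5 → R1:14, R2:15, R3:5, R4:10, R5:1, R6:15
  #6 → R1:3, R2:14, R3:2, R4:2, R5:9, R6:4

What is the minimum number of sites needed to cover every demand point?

Coverage sets (demand points within 3 of each site):
  #1: {R4, R6}
  #2: {R3, R4, R6}
  #3: {R2}
  #4: {R4}
  #5: {R5}
  #6: {R1, R3, R4}
No 3 sites suffice: every size-3 union leaves at least one demand point uncovered.
But {#1, #3, #5, #6} covers everything, so the minimum is 4.

4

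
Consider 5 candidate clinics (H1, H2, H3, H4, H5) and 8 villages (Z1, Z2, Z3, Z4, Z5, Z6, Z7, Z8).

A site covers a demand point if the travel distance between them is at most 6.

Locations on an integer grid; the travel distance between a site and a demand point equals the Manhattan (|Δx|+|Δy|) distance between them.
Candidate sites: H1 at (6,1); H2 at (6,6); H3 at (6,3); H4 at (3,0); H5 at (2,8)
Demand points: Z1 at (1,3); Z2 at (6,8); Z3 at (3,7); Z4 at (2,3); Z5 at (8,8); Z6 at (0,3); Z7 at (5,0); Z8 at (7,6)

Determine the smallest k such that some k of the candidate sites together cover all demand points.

Coverage sets (demand points within 6 of each site):
  H1: {Z4, Z7, Z8}
  H2: {Z2, Z3, Z5, Z8}
  H3: {Z1, Z2, Z4, Z6, Z7, Z8}
  H4: {Z1, Z4, Z6, Z7}
  H5: {Z1, Z2, Z3, Z4, Z5}
No single site covers all 8 demand points.
But {H2, H3} covers everything, so the minimum is 2.

2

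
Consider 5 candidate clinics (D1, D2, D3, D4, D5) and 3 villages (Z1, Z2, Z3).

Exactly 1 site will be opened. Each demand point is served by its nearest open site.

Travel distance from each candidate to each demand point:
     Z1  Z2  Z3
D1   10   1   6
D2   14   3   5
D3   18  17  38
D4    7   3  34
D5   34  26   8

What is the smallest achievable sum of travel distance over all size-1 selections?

17

Open {D1}.
  Z1→D1 10, Z2→D1 1, Z3→D1 6  ⇒ total 17.
Compare {D2}: total 22.
Compare {D4}: total 44.
No size-1 selection does better; minimum is 17.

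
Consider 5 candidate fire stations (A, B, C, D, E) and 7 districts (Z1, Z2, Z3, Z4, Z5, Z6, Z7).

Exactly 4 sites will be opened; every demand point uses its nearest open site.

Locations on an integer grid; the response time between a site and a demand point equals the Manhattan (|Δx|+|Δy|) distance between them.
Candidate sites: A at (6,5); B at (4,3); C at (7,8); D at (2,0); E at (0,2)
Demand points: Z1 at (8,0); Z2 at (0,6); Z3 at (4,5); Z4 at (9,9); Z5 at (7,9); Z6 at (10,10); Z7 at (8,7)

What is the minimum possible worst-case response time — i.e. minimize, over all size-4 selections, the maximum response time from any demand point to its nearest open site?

6

Open {A, C, D, E}.
  Farthest demand point is Z1 at response time 6 (to D); all others are ≤ 6.
With {B, C, D, E} the worst case is 6.
With {A, B, C, D} the worst case is 7.
No size-4 selection achieves below 6.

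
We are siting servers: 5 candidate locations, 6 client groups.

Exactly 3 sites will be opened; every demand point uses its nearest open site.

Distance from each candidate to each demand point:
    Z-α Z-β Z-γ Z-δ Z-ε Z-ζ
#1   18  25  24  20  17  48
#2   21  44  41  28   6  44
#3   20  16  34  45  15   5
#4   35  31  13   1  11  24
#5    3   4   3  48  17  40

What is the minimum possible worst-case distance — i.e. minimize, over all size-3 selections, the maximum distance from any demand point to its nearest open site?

Open {#3, #4, #5}.
  Farthest demand point is Z-ε at distance 11 (to #4); all others are ≤ 11.
With {#1, #3, #4} the worst case is 18.
With {#1, #3, #5} the worst case is 20.
No size-3 selection achieves below 11.

11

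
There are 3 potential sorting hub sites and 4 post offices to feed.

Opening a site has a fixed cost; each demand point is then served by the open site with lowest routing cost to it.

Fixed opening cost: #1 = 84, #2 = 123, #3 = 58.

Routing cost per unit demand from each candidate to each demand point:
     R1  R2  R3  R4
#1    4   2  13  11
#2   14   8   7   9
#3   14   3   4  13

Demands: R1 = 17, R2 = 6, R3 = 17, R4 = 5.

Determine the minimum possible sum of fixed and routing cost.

345

Open {#1, #3}: assign each demand point to its cheapest open site.
  R1→#1 17×4=68, R2→#1 6×2=12, R3→#3 17×4=68, R4→#1 5×11=55
  routing cost 203, fixed 142 → total 345.
Compare {#1}: routing cost 356 + fixed 84 = 440.
Compare {#3}: routing cost 389 + fixed 58 = 447.
Compare {#1, #2}: routing cost 244 + fixed 207 = 451.
All other subsets cost ≥ 440. Minimum total cost: 345.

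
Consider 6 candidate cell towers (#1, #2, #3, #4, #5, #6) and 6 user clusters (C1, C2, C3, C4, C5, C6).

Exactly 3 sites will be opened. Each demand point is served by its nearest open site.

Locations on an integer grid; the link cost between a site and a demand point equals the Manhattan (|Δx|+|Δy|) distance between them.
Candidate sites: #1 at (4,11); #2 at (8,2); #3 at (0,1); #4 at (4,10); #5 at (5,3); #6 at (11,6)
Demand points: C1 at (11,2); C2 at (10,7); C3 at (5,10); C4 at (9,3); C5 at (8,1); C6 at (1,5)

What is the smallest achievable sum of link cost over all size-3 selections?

Open {#2, #4, #6}.
  C1→#2 3, C2→#6 2, C3→#4 1, C4→#2 2, C5→#2 1, C6→#4 8  ⇒ total 17.
Compare {#1, #2, #6}: total 19.
Compare {#2, #3, #4}: total 19.
No size-3 selection does better; minimum is 17.

17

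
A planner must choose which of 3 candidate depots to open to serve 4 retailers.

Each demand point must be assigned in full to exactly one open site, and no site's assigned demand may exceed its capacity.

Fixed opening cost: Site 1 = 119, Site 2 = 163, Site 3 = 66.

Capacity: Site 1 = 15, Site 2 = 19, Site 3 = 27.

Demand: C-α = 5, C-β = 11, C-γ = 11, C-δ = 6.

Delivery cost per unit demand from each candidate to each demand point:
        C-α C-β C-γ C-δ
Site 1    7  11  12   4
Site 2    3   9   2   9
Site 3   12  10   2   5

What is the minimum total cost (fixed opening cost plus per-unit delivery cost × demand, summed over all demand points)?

376

Open {Site 1, Site 3}; cheapest assignment that respects the capacities:
  Site 1 (cap 15, load 11): C-α, C-δ — cost 5×7 + 6×4 = 59
  Site 3 (cap 27, load 22): C-β, C-γ — cost 11×10 + 11×2 = 132
  Shipping 191, fixed 185 → total 376.
  Any other capacity-feasible assignment to {Site 1, Site 3} ships for at least 191.
Compare {Site 2, Site 3}: its best feasible assignment gives total 395.
Compare {Site 1, Site 2, Site 3}: its best feasible assignment gives total 508.
Every other set of open sites that can feasibly serve all demand totals ≥ 395 even under its best assignment. Minimum: 376.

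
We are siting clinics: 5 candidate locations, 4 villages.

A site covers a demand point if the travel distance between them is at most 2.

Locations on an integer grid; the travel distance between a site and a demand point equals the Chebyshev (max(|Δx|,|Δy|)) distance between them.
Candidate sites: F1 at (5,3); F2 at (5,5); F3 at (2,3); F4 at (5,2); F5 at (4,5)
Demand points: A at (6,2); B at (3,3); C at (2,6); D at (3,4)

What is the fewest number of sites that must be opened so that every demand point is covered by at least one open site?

Coverage sets (demand points within 2 of each site):
  F1: {A, B, D}
  F2: {B, D}
  F3: {B, D}
  F4: {A, B, D}
  F5: {B, C, D}
No single site covers all 4 demand points.
But {F1, F5} covers everything, so the minimum is 2.

2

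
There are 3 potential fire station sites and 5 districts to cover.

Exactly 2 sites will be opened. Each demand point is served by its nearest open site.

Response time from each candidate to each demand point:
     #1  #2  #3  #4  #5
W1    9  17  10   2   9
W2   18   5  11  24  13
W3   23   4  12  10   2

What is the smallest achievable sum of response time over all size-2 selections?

27

Open {W1, W3}.
  #1→W1 9, #2→W3 4, #3→W1 10, #4→W1 2, #5→W3 2  ⇒ total 27.
Compare {W1, W2}: total 35.
Compare {W2, W3}: total 45.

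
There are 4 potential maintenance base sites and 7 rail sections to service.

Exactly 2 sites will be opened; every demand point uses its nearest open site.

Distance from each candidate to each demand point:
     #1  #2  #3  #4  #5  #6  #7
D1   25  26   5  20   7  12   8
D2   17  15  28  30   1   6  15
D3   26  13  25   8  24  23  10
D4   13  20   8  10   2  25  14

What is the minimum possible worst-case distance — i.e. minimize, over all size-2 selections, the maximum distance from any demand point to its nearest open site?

15

Open {D2, D4}.
  Farthest demand point is #2 at distance 15 (to D2); all others are ≤ 15.
With {D1, D2} the worst case is 20.
With {D1, D4} the worst case is 20.
No size-2 selection achieves below 15.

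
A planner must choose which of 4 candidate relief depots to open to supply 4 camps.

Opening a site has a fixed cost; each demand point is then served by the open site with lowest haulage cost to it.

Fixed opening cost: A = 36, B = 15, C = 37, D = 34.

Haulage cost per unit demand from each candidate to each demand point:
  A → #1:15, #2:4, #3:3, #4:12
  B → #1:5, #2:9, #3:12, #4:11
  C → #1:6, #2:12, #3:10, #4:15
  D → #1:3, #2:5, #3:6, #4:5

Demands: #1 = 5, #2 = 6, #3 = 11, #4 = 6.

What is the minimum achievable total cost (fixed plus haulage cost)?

172

Open {A, D}: assign each demand point to its cheapest open site.
  #1→D 5×3=15, #2→A 6×4=24, #3→A 11×3=33, #4→D 6×5=30
  haulage cost 102, fixed 70 → total 172.
Compare {D}: haulage cost 141 + fixed 34 = 175.
Compare {A, B, D}: haulage cost 102 + fixed 85 = 187.
Compare {B, D}: haulage cost 141 + fixed 49 = 190.
All other subsets cost ≥ 175. Minimum total cost: 172.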